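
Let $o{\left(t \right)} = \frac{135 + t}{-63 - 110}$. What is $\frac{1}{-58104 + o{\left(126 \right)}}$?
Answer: $- \frac{173}{10052253} \approx -1.721 \cdot 10^{-5}$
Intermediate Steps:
$o{\left(t \right)} = - \frac{135}{173} - \frac{t}{173}$ ($o{\left(t \right)} = \frac{135 + t}{-173} = \left(135 + t\right) \left(- \frac{1}{173}\right) = - \frac{135}{173} - \frac{t}{173}$)
$\frac{1}{-58104 + o{\left(126 \right)}} = \frac{1}{-58104 - \frac{261}{173}} = \frac{1}{- \frac{10052253}{173}} = - \frac{173}{10052253}$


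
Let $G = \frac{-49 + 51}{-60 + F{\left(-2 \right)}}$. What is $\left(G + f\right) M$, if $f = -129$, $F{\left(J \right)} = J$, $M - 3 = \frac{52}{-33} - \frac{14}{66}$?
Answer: $- \frac{160000}{1023} \approx -156.4$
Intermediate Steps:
$M = \frac{40}{33}$ ($M = 3 + \left(\frac{52}{-33} - \frac{14}{66}\right) = 3 + \left(52 \left(- \frac{1}{33}\right) - \frac{7}{33}\right) = 3 - \frac{59}{33} = \frac{40}{33} \approx 1.2121$)
$G = - \frac{1}{31}$ ($G = \frac{-49 + 51}{-60 - 2} = \frac{2}{-62} = 2 \left(- \frac{1}{62}\right) = - \frac{1}{31} \approx -0.032258$)
$\left(G + f\right) M = \left(- \frac{1}{31} - 129\right) \frac{40}{33} = \left(- \frac{4000}{31}\right) \frac{40}{33} = - \frac{160000}{1023}$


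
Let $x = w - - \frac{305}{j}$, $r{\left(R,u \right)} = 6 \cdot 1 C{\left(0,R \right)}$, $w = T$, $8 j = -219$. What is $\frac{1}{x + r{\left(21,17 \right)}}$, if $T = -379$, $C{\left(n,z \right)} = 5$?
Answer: $- \frac{219}{78871} \approx -0.0027767$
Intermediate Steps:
$j = - \frac{219}{8}$ ($j = \frac{1}{8} \left(-219\right) = - \frac{219}{8} \approx -27.375$)
$w = -379$
$r{\left(R,u \right)} = 30$ ($r{\left(R,u \right)} = 6 \cdot 1 \cdot 5 = 6 \cdot 5 = 30$)
$x = - \frac{85441}{219}$ ($x = -379 - - \frac{305}{- \frac{219}{8}} = -379 - \left(-305\right) \left(- \frac{8}{219}\right) = -379 - \frac{2440}{219} = - \frac{85441}{219} \approx -390.14$)
$\frac{1}{x + r{\left(21,17 \right)}} = \frac{1}{- \frac{85441}{219} + 30} = \frac{1}{- \frac{78871}{219}} = - \frac{219}{78871}$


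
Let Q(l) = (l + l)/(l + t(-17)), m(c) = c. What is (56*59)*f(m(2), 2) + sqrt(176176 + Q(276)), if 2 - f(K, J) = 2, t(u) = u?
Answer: 2*sqrt(2954551306)/259 ≈ 419.74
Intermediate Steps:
f(K, J) = 0 (f(K, J) = 2 - 1*2 = 2 - 2 = 0)
Q(l) = 2*l/(-17 + l) (Q(l) = (l + l)/(l - 17) = (2*l)/(-17 + l) = 2*l/(-17 + l))
(56*59)*f(m(2), 2) + sqrt(176176 + Q(276)) = (56*59)*0 + sqrt(176176 + 2*276/(-17 + 276)) = 3304*0 + sqrt(176176 + 2*276/259) = 0 + sqrt(176176 + 2*276*(1/259)) = 0 + sqrt(176176 + 552/259) = 0 + sqrt(45630136/259) = 0 + 2*sqrt(2954551306)/259 = 2*sqrt(2954551306)/259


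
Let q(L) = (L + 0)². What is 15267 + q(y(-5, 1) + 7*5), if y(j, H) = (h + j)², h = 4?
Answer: 16563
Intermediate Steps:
y(j, H) = (4 + j)²
q(L) = L²
15267 + q(y(-5, 1) + 7*5) = 15267 + ((4 - 5)² + 7*5)² = 15267 + ((-1)² + 35)² = 15267 + (1 + 35)² = 15267 + 36² = 15267 + 1296 = 16563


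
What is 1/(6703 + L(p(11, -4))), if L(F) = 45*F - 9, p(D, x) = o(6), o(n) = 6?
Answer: 1/6964 ≈ 0.00014360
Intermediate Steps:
p(D, x) = 6
L(F) = -9 + 45*F
1/(6703 + L(p(11, -4))) = 1/(6703 + (-9 + 45*6)) = 1/(6703 + (-9 + 270)) = 1/(6703 + 261) = 1/6964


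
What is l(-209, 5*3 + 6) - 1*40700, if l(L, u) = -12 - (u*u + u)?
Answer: -41174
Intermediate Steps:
l(L, u) = -12 - u - u² (l(L, u) = -12 - (u² + u) = -12 - (u + u²) = -12 + (-u - u²) = -12 - u - u²)
l(-209, 5*3 + 6) - 1*40700 = (-12 - (5*3 + 6) - (5*3 + 6)²) - 1*40700 = (-12 - (15 + 6) - (15 + 6)²) - 40700 = (-12 - 1*21 - 1*21²) - 40700 = (-12 - 21 - 1*441) - 40700 = (-12 - 21 - 441) - 40700 = -474 - 40700 = -41174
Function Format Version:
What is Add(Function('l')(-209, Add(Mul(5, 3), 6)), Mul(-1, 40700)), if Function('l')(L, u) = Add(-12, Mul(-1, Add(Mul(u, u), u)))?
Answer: -41174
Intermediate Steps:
Function('l')(L, u) = Add(-12, Mul(-1, u), Mul(-1, Pow(u, 2))) (Function('l')(L, u) = Add(-12, Mul(-1, Add(Pow(u, 2), u))) = Add(-12, Mul(-1, Add(u, Pow(u, 2)))) = Add(-12, Add(Mul(-1, u), Mul(-1, Pow(u, 2)))) = Add(-12, Mul(-1, u), Mul(-1, Pow(u, 2))))
Add(Function('l')(-209, Add(Mul(5, 3), 6)), Mul(-1, 40700)) = Add(Add(-12, Mul(-1, Add(Mul(5, 3), 6)), Mul(-1, Pow(Add(Mul(5, 3), 6), 2))), Mul(-1, 40700)) = Add(Add(-12, Mul(-1, Add(15, 6)), Mul(-1, Pow(Add(15, 6), 2))), -40700) = Add(Add(-12, Mul(-1, 21), Mul(-1, Pow(21, 2))), -40700) = Add(Add(-12, -21, Mul(-1, 441)), -40700) = Add(Add(-12, -21, -441), -40700) = Add(-474, -40700) = -41174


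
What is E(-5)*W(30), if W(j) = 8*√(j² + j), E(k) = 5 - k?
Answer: 80*√930 ≈ 2439.7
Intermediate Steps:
W(j) = 8*√(j + j²)
E(-5)*W(30) = (5 - 1*(-5))*(8*√(30*(1 + 30))) = (5 + 5)*(8*√(30*31)) = 10*(8*√930) = 80*√930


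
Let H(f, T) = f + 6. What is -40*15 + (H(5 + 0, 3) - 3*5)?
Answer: -604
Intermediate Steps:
H(f, T) = 6 + f
-40*15 + (H(5 + 0, 3) - 3*5) = -40*15 + ((6 + (5 + 0)) - 3*5) = -600 + ((6 + 5) - 15) = -600 + (11 - 15) = -600 - 4 = -604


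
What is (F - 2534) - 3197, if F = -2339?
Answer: -8070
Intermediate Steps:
(F - 2534) - 3197 = (-2339 - 2534) - 3197 = -4873 - 3197 = -8070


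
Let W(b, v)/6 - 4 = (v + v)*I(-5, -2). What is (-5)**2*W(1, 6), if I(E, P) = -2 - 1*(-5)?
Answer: 6000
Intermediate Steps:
I(E, P) = 3 (I(E, P) = -2 + 5 = 3)
W(b, v) = 24 + 36*v (W(b, v) = 24 + 6*((v + v)*3) = 24 + 6*((2*v)*3) = 24 + 6*(6*v) = 24 + 36*v)
(-5)**2*W(1, 6) = (-5)**2*(24 + 36*6) = 25*(24 + 216) = 25*240 = 6000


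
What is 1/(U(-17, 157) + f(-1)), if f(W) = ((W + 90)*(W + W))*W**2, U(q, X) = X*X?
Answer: 1/24471 ≈ 4.0865e-5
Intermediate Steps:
U(q, X) = X**2
f(W) = 2*W**3*(90 + W) (f(W) = ((90 + W)*(2*W))*W**2 = (2*W*(90 + W))*W**2 = 2*W**3*(90 + W))
1/(U(-17, 157) + f(-1)) = 1/(157**2 + 2*(-1)**3*(90 - 1)) = 1/(24649 + 2*(-1)*89) = 1/(24649 - 178) = 1/24471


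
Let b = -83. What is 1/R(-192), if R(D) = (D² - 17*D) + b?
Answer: 1/40045 ≈ 2.4972e-5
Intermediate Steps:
R(D) = -83 + D² - 17*D (R(D) = (D² - 17*D) - 83 = -83 + D² - 17*D)
1/R(-192) = 1/(-83 + (-192)² - 17*(-192)) = 1/(-83 + 36864 + 3264) = 1/40045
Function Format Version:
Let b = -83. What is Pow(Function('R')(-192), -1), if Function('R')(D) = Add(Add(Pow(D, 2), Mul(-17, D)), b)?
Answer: Rational(1, 40045) ≈ 2.4972e-5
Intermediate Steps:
Function('R')(D) = Add(-83, Pow(D, 2), Mul(-17, D)) (Function('R')(D) = Add(Add(Pow(D, 2), Mul(-17, D)), -83) = Add(-83, Pow(D, 2), Mul(-17, D)))
Pow(Function('R')(-192), -1) = Pow(Add(-83, Pow(-192, 2), Mul(-17, -192)), -1) = Pow(Add(-83, 36864, 3264), -1) = Pow(40045, -1) = Rational(1, 40045)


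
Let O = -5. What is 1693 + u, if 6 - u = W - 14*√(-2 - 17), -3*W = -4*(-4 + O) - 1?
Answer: 5132/3 + 14*I*√19 ≈ 1710.7 + 61.025*I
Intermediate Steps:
W = -35/3 (W = -(-4*(-4 - 5) - 1)/3 = -(-4*(-9) - 1)/3 = -(36 - 1)/3 = -⅓*35 = -35/3 ≈ -11.667)
u = 53/3 + 14*I*√19 (u = 6 - (-35/3 - 14*√(-2 - 17)) = 6 - (-35/3 - 14*I*√19) = 6 + (35/3 + 14*I*√19) = 53/3 + 14*I*√19 ≈ 17.667 + 61.025*I)
1693 + u = 1693 + (53/3 + 14*I*√19) = 5132/3 + 14*I*√19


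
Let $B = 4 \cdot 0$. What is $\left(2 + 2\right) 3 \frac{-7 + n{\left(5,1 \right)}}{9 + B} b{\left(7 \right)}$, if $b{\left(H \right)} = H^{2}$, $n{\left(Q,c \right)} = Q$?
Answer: $- \frac{392}{3} \approx -130.67$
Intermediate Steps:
$B = 0$
$\left(2 + 2\right) 3 \frac{-7 + n{\left(5,1 \right)}}{9 + B} b{\left(7 \right)} = \left(2 + 2\right) 3 \frac{-7 + 5}{9 + 0} \cdot 7^{2} = 4 \cdot 3 \left(- \frac{2}{9}\right) 49 = 12 \left(\left(-2\right) \frac{1}{9}\right) 49 = 12 \left(- \frac{2}{9}\right) 49 = \left(- \frac{8}{3}\right) 49 = - \frac{392}{3}$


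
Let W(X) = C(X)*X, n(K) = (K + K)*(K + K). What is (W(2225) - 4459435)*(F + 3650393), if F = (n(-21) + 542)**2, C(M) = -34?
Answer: -40670773797465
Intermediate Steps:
n(K) = 4*K**2 (n(K) = (2*K)*(2*K) = 4*K**2)
F = 5317636 (F = (4*(-21)**2 + 542)**2 = (4*441 + 542)**2 = (1764 + 542)**2 = 2306**2 = 5317636)
W(X) = -34*X
(W(2225) - 4459435)*(F + 3650393) = (-34*2225 - 4459435)*(5317636 + 3650393) = (-75650 - 4459435)*8968029 = -4535085*8968029 = -40670773797465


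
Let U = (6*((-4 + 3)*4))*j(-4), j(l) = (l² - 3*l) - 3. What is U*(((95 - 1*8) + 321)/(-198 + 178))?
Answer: 12240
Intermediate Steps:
j(l) = -3 + l² - 3*l
U = -600 (U = (6*((-4 + 3)*4))*(-3 + (-4)² - 3*(-4)) = (6*(-1*4))*(-3 + 16 + 12) = (6*(-4))*25 = -24*25 = -600)
U*(((95 - 1*8) + 321)/(-198 + 178)) = -600*((95 - 1*8) + 321)/(-198 + 178) = -600*((95 - 8) + 321)/(-20) = -600*(87 + 321)*(-1)/20 = -244800*(-1)/20 = -600*(-102/5) = 12240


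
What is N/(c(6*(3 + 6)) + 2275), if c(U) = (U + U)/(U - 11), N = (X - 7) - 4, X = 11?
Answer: 0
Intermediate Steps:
N = 0 (N = (11 - 7) - 4 = 4 - 4 = 0)
c(U) = 2*U/(-11 + U) (c(U) = (2*U)/(-11 + U) = 2*U/(-11 + U))
N/(c(6*(3 + 6)) + 2275) = 0/(2*(6*(3 + 6))/(-11 + 6*(3 + 6)) + 2275) = 0/(2*(6*9)/(-11 + 6*9) + 2275) = 0/(2*54/(-11 + 54) + 2275) = 0/(2*54/43 + 2275) = 0/(2*54*(1/43) + 2275) = 0/(108/43 + 2275) = 0/(97933/43) = (43/97933)*0 = 0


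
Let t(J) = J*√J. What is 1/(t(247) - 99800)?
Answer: -99800/9944970777 - 247*√247/9944970777 ≈ -1.0426e-5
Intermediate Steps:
t(J) = J^(3/2)
1/(t(247) - 99800) = 1/(247^(3/2) - 99800) = 1/(247*√247 - 99800) = 1/(-99800 + 247*√247)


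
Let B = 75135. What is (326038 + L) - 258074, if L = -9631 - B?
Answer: -16802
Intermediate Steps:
L = -84766 (L = -9631 - 1*75135 = -9631 - 75135 = -84766)
(326038 + L) - 258074 = (326038 - 84766) - 258074 = 241272 - 258074 = -16802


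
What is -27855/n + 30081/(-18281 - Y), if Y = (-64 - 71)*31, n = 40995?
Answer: -36129215/12841456 ≈ -2.8135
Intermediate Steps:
Y = -4185 (Y = -135*31 = -4185)
-27855/n + 30081/(-18281 - Y) = -27855/40995 + 30081/(-18281 - 1*(-4185)) = -27855*1/40995 + 30081/(-18281 + 4185) = -619/911 + 30081/(-14096) = -619/911 + 30081*(-1/14096) = -619/911 - 30081/14096 = -36129215/12841456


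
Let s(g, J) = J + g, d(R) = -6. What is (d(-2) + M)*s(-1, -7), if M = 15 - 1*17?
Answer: 64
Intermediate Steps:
M = -2 (M = 15 - 17 = -2)
(d(-2) + M)*s(-1, -7) = (-6 - 2)*(-7 - 1) = -8*(-8) = 64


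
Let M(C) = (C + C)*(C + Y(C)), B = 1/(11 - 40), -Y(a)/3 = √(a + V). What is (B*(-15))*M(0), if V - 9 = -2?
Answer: 0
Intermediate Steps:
V = 7 (V = 9 - 2 = 7)
Y(a) = -3*√(7 + a) (Y(a) = -3*√(a + 7) = -3*√(7 + a))
B = -1/29 (B = 1/(-29) = -1/29 ≈ -0.034483)
M(C) = 2*C*(C - 3*√(7 + C)) (M(C) = (C + C)*(C - 3*√(7 + C)) = (2*C)*(C - 3*√(7 + C)) = 2*C*(C - 3*√(7 + C)))
(B*(-15))*M(0) = (-1/29*(-15))*(2*0*(0 - 3*√(7 + 0))) = 15*(2*0*(0 - 3*√7))/29 = 15*(2*0*(-3*√7))/29 = (15/29)*0 = 0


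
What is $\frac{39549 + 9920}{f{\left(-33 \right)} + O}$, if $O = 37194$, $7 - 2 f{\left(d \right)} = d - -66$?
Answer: $\frac{49469}{37181} \approx 1.3305$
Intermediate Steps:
$f{\left(d \right)} = - \frac{59}{2} - \frac{d}{2}$ ($f{\left(d \right)} = \frac{7}{2} - \frac{d - -66}{2} = \frac{7}{2} - \frac{d + 66}{2} = \frac{7}{2} - \frac{66 + d}{2} = \frac{7}{2} - \left(33 + \frac{d}{2}\right) = - \frac{59}{2} - \frac{d}{2}$)
$\frac{39549 + 9920}{f{\left(-33 \right)} + O} = \frac{39549 + 9920}{\left(- \frac{59}{2} - - \frac{33}{2}\right) + 37194} = \frac{49469}{\left(- \frac{59}{2} + \frac{33}{2}\right) + 37194} = \frac{49469}{-13 + 37194} = \frac{49469}{37181}$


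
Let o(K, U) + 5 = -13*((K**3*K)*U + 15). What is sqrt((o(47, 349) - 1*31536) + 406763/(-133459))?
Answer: I*sqrt(394327046927114174090)/133459 ≈ 1.4879e+5*I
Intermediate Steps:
o(K, U) = -200 - 13*U*K**4 (o(K, U) = -5 - 13*((K**3*K)*U + 15) = -5 - 13*(K**4*U + 15) = -5 - 13*(U*K**4 + 15) = -5 - 13*(15 + U*K**4) = -5 + (-195 - 13*U*K**4) = -200 - 13*U*K**4)
sqrt((o(47, 349) - 1*31536) + 406763/(-133459)) = sqrt(((-200 - 13*349*47**4) - 1*31536) + 406763/(-133459)) = sqrt(((-200 - 13*349*4879681) - 31536) + 406763*(-1/133459)) = sqrt(((-200 - 22139112697) - 31536) - 406763/133459) = sqrt((-22139112897 - 31536) - 406763/133459) = sqrt(-22139144433 - 406763/133459) = sqrt(-2954668077290510/133459) = I*sqrt(394327046927114174090)/133459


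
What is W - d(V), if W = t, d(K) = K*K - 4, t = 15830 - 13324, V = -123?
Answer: -12619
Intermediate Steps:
t = 2506
d(K) = -4 + K**2 (d(K) = K**2 - 4 = -4 + K**2)
W = 2506
W - d(V) = 2506 - (-4 + (-123)**2) = 2506 - (-4 + 15129) = 2506 - 1*15125 = 2506 - 15125 = -12619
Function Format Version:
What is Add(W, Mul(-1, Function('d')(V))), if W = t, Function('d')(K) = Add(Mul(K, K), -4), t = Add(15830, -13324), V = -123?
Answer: -12619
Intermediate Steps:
t = 2506
Function('d')(K) = Add(-4, Pow(K, 2)) (Function('d')(K) = Add(Pow(K, 2), -4) = Add(-4, Pow(K, 2)))
W = 2506
Add(W, Mul(-1, Function('d')(V))) = Add(2506, Mul(-1, Add(-4, Pow(-123, 2)))) = Add(2506, Mul(-1, Add(-4, 15129))) = Add(2506, Mul(-1, 15125)) = Add(2506, -15125) = -12619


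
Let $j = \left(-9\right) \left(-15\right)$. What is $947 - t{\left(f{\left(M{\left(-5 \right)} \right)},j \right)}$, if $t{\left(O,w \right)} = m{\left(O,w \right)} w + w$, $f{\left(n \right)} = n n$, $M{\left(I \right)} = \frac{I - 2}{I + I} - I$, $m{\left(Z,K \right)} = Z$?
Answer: $- \frac{71483}{20} \approx -3574.1$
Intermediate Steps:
$j = 135$
$M{\left(I \right)} = - I + \frac{-2 + I}{2 I}$ ($M{\left(I \right)} = \frac{-2 + I}{2 I} - I = - I + \frac{-2 + I}{2 I}$)
$f{\left(n \right)} = n^{2}$
$t{\left(O,w \right)} = w + O w$ ($t{\left(O,w \right)} = O w + w = w + O w$)
$947 - t{\left(f{\left(M{\left(-5 \right)} \right)},j \right)} = 947 - 135 \left(1 + \left(\frac{1}{2} - -5 - \frac{1}{-5}\right)^{2}\right) = 947 - 135 \left(1 + \left(\frac{1}{2} + 5 - - \frac{1}{5}\right)^{2}\right) = 947 - 135 \left(1 + \left(\frac{1}{2} + 5 + \frac{1}{5}\right)^{2}\right) = 947 - 135 \left(1 + \left(\frac{57}{10}\right)^{2}\right) = 947 - 135 \left(1 + \frac{3249}{100}\right) = 947 - 135 \cdot \frac{3349}{100} = 947 - \frac{90423}{20} = - \frac{71483}{20}$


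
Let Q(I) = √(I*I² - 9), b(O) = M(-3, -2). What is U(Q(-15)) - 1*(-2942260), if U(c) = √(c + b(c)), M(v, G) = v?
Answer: 2942260 + √(-3 + 6*I*√94) ≈ 2.9423e+6 + 5.534*I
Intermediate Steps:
b(O) = -3
Q(I) = √(-9 + I³) (Q(I) = √(I³ - 9) = √(-9 + I³))
U(c) = √(-3 + c) (U(c) = √(c - 3) = √(-3 + c))
U(Q(-15)) - 1*(-2942260) = √(-3 + √(-9 + (-15)³)) - 1*(-2942260) = √(-3 + √(-9 - 3375)) + 2942260 = √(-3 + √(-3384)) + 2942260 = √(-3 + 6*I*√94) + 2942260 = 2942260 + √(-3 + 6*I*√94)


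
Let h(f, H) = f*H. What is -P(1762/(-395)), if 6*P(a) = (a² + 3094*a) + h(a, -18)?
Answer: 1068880298/468075 ≈ 2283.6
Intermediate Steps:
h(f, H) = H*f
P(a) = a²/6 + 1538*a/3 (P(a) = ((a² + 3094*a) - 18*a)/6 = (a² + 3076*a)/6 = a²/6 + 1538*a/3)
-P(1762/(-395)) = -1762/(-395)*(3076 + 1762/(-395))/6 = -1762*(-1/395)*(3076 + 1762*(-1/395))/6 = -(-1762)*(3076 - 1762/395)/(6*395) = -(-1762)*1213258/(6*395*395) = -1*(-1068880298/468075) = 1068880298/468075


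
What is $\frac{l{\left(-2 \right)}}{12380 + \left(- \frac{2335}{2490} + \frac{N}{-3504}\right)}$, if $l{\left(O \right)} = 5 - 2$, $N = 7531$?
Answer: $\frac{290832}{1199867453} \approx 0.00024239$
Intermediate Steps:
$l{\left(O \right)} = 3$
$\frac{l{\left(-2 \right)}}{12380 + \left(- \frac{2335}{2490} + \frac{N}{-3504}\right)} = \frac{1}{12380 + \left(- \frac{2335}{2490} + \frac{7531}{-3504}\right)} 3 = \frac{1}{12380 + \left(\left(-2335\right) \frac{1}{2490} + 7531 \left(- \frac{1}{3504}\right)\right)} 3 = \frac{1}{12380 - \frac{299267}{96944}} \cdot 3 = \frac{1}{\frac{1199867453}{96944}} \cdot 3 = \frac{96944}{1199867453} \cdot 3 = \frac{290832}{1199867453}$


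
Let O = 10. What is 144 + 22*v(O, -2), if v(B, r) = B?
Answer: 364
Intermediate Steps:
144 + 22*v(O, -2) = 144 + 22*10 = 144 + 220 = 364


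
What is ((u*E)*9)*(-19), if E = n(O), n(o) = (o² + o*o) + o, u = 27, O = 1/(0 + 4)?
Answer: -13851/8 ≈ -1731.4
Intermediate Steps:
O = ¼ (O = 1/4 = ¼ ≈ 0.25000)
n(o) = o + 2*o² (n(o) = (o² + o²) + o = 2*o² + o = o + 2*o²)
E = 3/8 (E = (1 + 2*(¼))/4 = (1 + ½)/4 = (¼)*(3/2) = 3/8 ≈ 0.37500)
((u*E)*9)*(-19) = ((27*(3/8))*9)*(-19) = ((81/8)*9)*(-19) = (729/8)*(-19) = -13851/8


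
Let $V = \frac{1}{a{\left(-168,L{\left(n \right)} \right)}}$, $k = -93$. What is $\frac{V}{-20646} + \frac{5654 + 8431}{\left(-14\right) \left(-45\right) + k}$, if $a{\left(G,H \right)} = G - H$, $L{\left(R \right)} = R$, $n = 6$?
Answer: $\frac{16866336959}{643040316} \approx 26.229$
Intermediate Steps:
$V = - \frac{1}{174}$ ($V = \frac{1}{-168 - 6} = \frac{1}{-174} = - \frac{1}{174} \approx -0.0057471$)
$\frac{V}{-20646} + \frac{5654 + 8431}{\left(-14\right) \left(-45\right) + k} = - \frac{1}{174 \left(-20646\right)} + \frac{5654 + 8431}{\left(-14\right) \left(-45\right) - 93} = \left(- \frac{1}{174}\right) \left(- \frac{1}{20646}\right) + \frac{14085}{630 - 93} = \frac{1}{3592404} + \frac{14085}{537} = \frac{1}{3592404} + 14085 \cdot \frac{1}{537} = \frac{1}{3592404} + \frac{4695}{179} = \frac{16866336959}{643040316}$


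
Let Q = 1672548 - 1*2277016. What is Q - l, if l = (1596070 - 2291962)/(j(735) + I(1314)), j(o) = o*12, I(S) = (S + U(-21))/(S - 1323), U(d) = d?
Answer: -15731609896/26029 ≈ -6.0439e+5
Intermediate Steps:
Q = -604468 (Q = 1672548 - 2277016 = -604468)
I(S) = (-21 + S)/(-1323 + S) (I(S) = (S - 21)/(S - 1323) = (-21 + S)/(-1323 + S))
j(o) = 12*o
l = -2087676/26029 (l = (1596070 - 2291962)/(12*735 + (-21 + 1314)/(-1323 + 1314)) = -695892/(8820 + 1293/(-9)) = -695892/(8820 - ⅑*1293) = -695892/(8820 - 431/3) = -695892/26029/3 = -695892*3/26029 = -2087676/26029 ≈ -80.206)
Q - l = -604468 - 1*(-2087676/26029) = -604468 + 2087676/26029 = -15731609896/26029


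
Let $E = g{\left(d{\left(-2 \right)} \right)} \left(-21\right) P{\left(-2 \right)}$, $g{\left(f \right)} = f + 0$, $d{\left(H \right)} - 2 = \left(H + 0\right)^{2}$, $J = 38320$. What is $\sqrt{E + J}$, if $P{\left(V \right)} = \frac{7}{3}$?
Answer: $\sqrt{38026} \approx 195.0$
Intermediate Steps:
$P{\left(V \right)} = \frac{7}{3}$ ($P{\left(V \right)} = 7 \cdot \frac{1}{3} = \frac{7}{3}$)
$d{\left(H \right)} = 2 + H^{2}$ ($d{\left(H \right)} = 2 + \left(H + 0\right)^{2} = 2 + H^{2}$)
$g{\left(f \right)} = f$
$E = -294$ ($E = \left(2 + \left(-2\right)^{2}\right) \left(-21\right) \frac{7}{3} = \left(2 + 4\right) \left(-21\right) \frac{7}{3} = 6 \left(-21\right) \frac{7}{3} = \left(-126\right) \frac{7}{3} = -294$)
$\sqrt{E + J} = \sqrt{-294 + 38320} = \sqrt{38026}$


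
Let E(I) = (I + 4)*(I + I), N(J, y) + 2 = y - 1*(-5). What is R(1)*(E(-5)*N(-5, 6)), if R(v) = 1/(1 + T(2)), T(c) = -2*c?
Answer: -30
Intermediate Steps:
N(J, y) = 3 + y (N(J, y) = -2 + (y - 1*(-5)) = -2 + (y + 5) = -2 + (5 + y) = 3 + y)
E(I) = 2*I*(4 + I) (E(I) = (4 + I)*(2*I) = 2*I*(4 + I))
R(v) = -1/3 (R(v) = 1/(1 - 2*2) = 1/(1 - 4) = 1/(-3) = -1/3)
R(1)*(E(-5)*N(-5, 6)) = -2*(-5)*(4 - 5)*(3 + 6)/3 = -2*(-5)*(-1)*9/3 = -10*9/3 = -1/3*90 = -30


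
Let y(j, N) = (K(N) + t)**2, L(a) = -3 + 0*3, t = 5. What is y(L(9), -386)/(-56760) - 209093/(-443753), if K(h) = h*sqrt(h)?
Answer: 25533181912223/25187420280 + 193*I*sqrt(386)/2838 ≈ 1013.7 + 1.3361*I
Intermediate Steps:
K(h) = h**(3/2)
L(a) = -3 (L(a) = -3 + 0 = -3)
y(j, N) = (5 + N**(3/2))**2 (y(j, N) = (N**(3/2) + 5)**2 = (5 + N**(3/2))**2)
y(L(9), -386)/(-56760) - 209093/(-443753) = (5 + (-386)**(3/2))**2/(-56760) - 209093/(-443753) = (5 - 386*I*sqrt(386))**2*(-1/56760) - 209093*(-1/443753) = -(5 - 386*I*sqrt(386))**2/56760 + 209093/443753 = 209093/443753 - (5 - 386*I*sqrt(386))**2/56760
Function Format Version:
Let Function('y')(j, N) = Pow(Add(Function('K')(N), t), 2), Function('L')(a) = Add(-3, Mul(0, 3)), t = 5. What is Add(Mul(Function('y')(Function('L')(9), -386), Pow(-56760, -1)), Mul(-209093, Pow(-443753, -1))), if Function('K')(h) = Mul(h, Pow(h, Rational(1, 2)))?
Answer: Add(Rational(25533181912223, 25187420280), Mul(Rational(193, 2838), I, Pow(386, Rational(1, 2)))) ≈ Add(1013.7, Mul(1.3361, I))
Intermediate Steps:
Function('K')(h) = Pow(h, Rational(3, 2))
Function('L')(a) = -3 (Function('L')(a) = Add(-3, 0) = -3)
Function('y')(j, N) = Pow(Add(5, Pow(N, Rational(3, 2))), 2) (Function('y')(j, N) = Pow(Add(Pow(N, Rational(3, 2)), 5), 2) = Pow(Add(5, Pow(N, Rational(3, 2))), 2))
Add(Mul(Function('y')(Function('L')(9), -386), Pow(-56760, -1)), Mul(-209093, Pow(-443753, -1))) = Add(Mul(Pow(Add(5, Pow(-386, Rational(3, 2))), 2), Pow(-56760, -1)), Mul(-209093, Pow(-443753, -1))) = Add(Mul(Pow(Add(5, Mul(-386, I, Pow(386, Rational(1, 2)))), 2), Rational(-1, 56760)), Mul(-209093, Rational(-1, 443753))) = Add(Mul(Rational(-1, 56760), Pow(Add(5, Mul(-386, I, Pow(386, Rational(1, 2)))), 2)), Rational(209093, 443753)) = Add(Rational(209093, 443753), Mul(Rational(-1, 56760), Pow(Add(5, Mul(-386, I, Pow(386, Rational(1, 2)))), 2)))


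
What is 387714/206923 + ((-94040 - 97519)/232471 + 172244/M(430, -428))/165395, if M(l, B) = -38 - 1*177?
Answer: 3196802373617328343/1710560292055725025 ≈ 1.8689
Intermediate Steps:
M(l, B) = -215 (M(l, B) = -38 - 177 = -215)
387714/206923 + ((-94040 - 97519)/232471 + 172244/M(430, -428))/165395 = 387714/206923 + ((-94040 - 97519)/232471 + 172244/(-215))/165395 = 387714*(1/206923) + (-191559*1/232471 + 172244*(-1/215))*(1/165395) = 387714/206923 + (-191559/232471 - 172244/215)*(1/165395) = 387714/206923 - 40082920109/49981265*1/165395 = 387714/206923 - 40082920109/8266651324675 = 3196802373617328343/1710560292055725025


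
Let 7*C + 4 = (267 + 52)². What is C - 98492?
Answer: -587687/7 ≈ -83955.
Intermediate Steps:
C = 101757/7 (C = -4/7 + (267 + 52)²/7 = -4/7 + (⅐)*319² = -4/7 + (⅐)*101761 = -4/7 + 101761/7 = 101757/7 ≈ 14537.)
C - 98492 = 101757/7 - 98492 = -587687/7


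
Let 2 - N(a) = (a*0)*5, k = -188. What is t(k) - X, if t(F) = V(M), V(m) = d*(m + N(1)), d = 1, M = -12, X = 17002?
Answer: -17012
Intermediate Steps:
N(a) = 2 (N(a) = 2 - a*0*5 = 2 - 0*5 = 2 - 1*0 = 2 + 0 = 2)
V(m) = 2 + m (V(m) = 1*(m + 2) = 1*(2 + m) = 2 + m)
t(F) = -10 (t(F) = 2 - 12 = -10)
t(k) - X = -10 - 1*17002 = -10 - 17002 = -17012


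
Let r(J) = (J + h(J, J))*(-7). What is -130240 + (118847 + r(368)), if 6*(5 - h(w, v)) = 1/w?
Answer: -30920825/2208 ≈ -14004.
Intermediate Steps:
h(w, v) = 5 - 1/(6*w)
r(J) = -35 - 7*J + 7/(6*J) (r(J) = (J + (5 - 1/(6*J)))*(-7) = (5 + J - 1/(6*J))*(-7) = -35 - 7*J + 7/(6*J))
-130240 + (118847 + r(368)) = -130240 + (118847 + (-35 - 7*368 + (7/6)/368)) = -130240 + (118847 + (-35 - 2576 + (7/6)*(1/368))) = -130240 + (118847 + (-35 - 2576 + 7/2208)) = -130240 + (118847 - 5765081/2208) = -130240 + 256649095/2208 = -30920825/2208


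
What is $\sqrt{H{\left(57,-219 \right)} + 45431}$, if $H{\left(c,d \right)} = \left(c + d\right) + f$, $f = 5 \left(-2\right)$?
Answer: $\sqrt{45259} \approx 212.74$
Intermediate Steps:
$f = -10$
$H{\left(c,d \right)} = -10 + c + d$ ($H{\left(c,d \right)} = \left(c + d\right) - 10 = -10 + c + d$)
$\sqrt{H{\left(57,-219 \right)} + 45431} = \sqrt{\left(-10 + 57 - 219\right) + 45431} = \sqrt{-172 + 45431} = \sqrt{45259}$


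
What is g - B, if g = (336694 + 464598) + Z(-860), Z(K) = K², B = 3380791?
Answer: -1839899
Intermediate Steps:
g = 1540892 (g = (336694 + 464598) + (-860)² = 801292 + 739600 = 1540892)
g - B = 1540892 - 1*3380791 = 1540892 - 3380791 = -1839899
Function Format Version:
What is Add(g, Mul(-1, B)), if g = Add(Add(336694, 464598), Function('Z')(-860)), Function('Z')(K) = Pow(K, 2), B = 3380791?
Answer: -1839899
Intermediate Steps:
g = 1540892 (g = Add(Add(336694, 464598), Pow(-860, 2)) = Add(801292, 739600) = 1540892)
Add(g, Mul(-1, B)) = Add(1540892, Mul(-1, 3380791)) = Add(1540892, -3380791) = -1839899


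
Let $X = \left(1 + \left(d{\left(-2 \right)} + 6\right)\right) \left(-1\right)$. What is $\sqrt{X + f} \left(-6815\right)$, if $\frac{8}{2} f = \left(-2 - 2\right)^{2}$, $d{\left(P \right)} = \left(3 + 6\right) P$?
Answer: $- 6815 \sqrt{15} \approx -26394.0$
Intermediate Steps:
$d{\left(P \right)} = 9 P$
$f = 4$ ($f = \frac{\left(-2 - 2\right)^{2}}{4} = \frac{\left(-4\right)^{2}}{4} = \frac{1}{4} \cdot 16 = 4$)
$X = 11$ ($X = \left(1 + \left(9 \left(-2\right) + 6\right)\right) \left(-1\right) = \left(1 + \left(-18 + 6\right)\right) \left(-1\right) = \left(1 - 12\right) \left(-1\right) = \left(-11\right) \left(-1\right) = 11$)
$\sqrt{X + f} \left(-6815\right) = \sqrt{11 + 4} \left(-6815\right) = \sqrt{15} \left(-6815\right) = - 6815 \sqrt{15}$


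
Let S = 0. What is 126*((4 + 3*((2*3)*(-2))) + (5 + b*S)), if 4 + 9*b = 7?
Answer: -3402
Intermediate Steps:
b = ⅓ (b = -4/9 + (⅑)*7 = -4/9 + 7/9 = ⅓ ≈ 0.33333)
126*((4 + 3*((2*3)*(-2))) + (5 + b*S)) = 126*((4 + 3*((2*3)*(-2))) + (5 + (⅓)*0)) = 126*((4 + 3*(6*(-2))) + (5 + 0)) = 126*((4 + 3*(-12)) + 5) = 126*((4 - 36) + 5) = 126*(-32 + 5) = 126*(-27) = -3402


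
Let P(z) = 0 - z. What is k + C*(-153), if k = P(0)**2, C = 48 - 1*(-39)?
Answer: -13311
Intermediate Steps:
C = 87 (C = 48 + 39 = 87)
P(z) = -z
k = 0 (k = (-1*0)**2 = 0**2 = 0)
k + C*(-153) = 0 + 87*(-153) = 0 - 13311 = -13311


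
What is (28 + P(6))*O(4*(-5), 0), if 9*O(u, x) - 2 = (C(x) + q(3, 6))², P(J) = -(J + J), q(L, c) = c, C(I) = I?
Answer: 608/9 ≈ 67.556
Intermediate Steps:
P(J) = -2*J
O(u, x) = 2/9 + (6 + x)²/9 (O(u, x) = 2/9 + (x + 6)²/9 = 2/9 + (6 + x)²/9)
(28 + P(6))*O(4*(-5), 0) = (28 - 2*6)*(2/9 + (6 + 0)²/9) = (28 - 12)*(2/9 + (⅑)*6²) = 16*(2/9 + (⅑)*36) = 16*(2/9 + 4) = 16*(38/9) = 608/9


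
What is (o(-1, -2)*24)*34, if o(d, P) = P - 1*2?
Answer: -3264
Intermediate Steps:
o(d, P) = -2 + P (o(d, P) = P - 2 = -2 + P)
(o(-1, -2)*24)*34 = ((-2 - 2)*24)*34 = -4*24*34 = -96*34 = -3264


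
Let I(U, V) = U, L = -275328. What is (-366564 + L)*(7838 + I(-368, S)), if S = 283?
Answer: -4794933240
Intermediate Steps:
(-366564 + L)*(7838 + I(-368, S)) = (-366564 - 275328)*(7838 - 368) = -641892*7470 = -4794933240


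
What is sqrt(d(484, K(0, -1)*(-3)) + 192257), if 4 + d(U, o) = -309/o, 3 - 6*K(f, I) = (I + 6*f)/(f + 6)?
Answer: sqrt(69473785)/19 ≈ 438.69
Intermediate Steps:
K(f, I) = 1/2 - (I + 6*f)/(6*(6 + f)) (K(f, I) = 1/2 - (I + 6*f)/(6*(f + 6)) = 1/2 - (I + 6*f)/(6*(6 + f)))
d(U, o) = -4 - 309/o
sqrt(d(484, K(0, -1)*(-3)) + 192257) = sqrt((-4 - 309*(-2*(6 + 0)/(18 - 1*(-1) - 3*0))) + 192257) = sqrt((-4 - 309*(-12/(18 + 1 + 0))) + 192257) = sqrt((-4 - 309/(((1/6)*(1/6)*19)*(-3))) + 192257) = sqrt((-4 - 309/((19/36)*(-3))) + 192257) = sqrt((-4 - 309/(-19/12)) + 192257) = sqrt((-4 - 309*(-12/19)) + 192257) = sqrt((-4 + 3708/19) + 192257) = sqrt(3632/19 + 192257) = sqrt(3656515/19) = sqrt(69473785)/19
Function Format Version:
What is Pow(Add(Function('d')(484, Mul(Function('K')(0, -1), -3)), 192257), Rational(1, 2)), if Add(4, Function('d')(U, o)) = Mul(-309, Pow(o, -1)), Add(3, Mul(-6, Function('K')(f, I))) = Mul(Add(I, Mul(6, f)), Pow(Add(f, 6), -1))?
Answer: Mul(Rational(1, 19), Pow(69473785, Rational(1, 2))) ≈ 438.69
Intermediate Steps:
Function('K')(f, I) = Add(Rational(1, 2), Mul(Rational(-1, 6), Pow(Add(6, f), -1), Add(I, Mul(6, f)))) (Function('K')(f, I) = Add(Rational(1, 2), Mul(Rational(-1, 6), Mul(Add(I, Mul(6, f)), Pow(Add(f, 6), -1)))) = Add(Rational(1, 2), Mul(Rational(-1, 6), Mul(Add(I, Mul(6, f)), Pow(Add(6, f), -1)))) = Add(Rational(1, 2), Mul(Rational(-1, 6), Mul(Pow(Add(6, f), -1), Add(I, Mul(6, f))))) = Add(Rational(1, 2), Mul(Rational(-1, 6), Pow(Add(6, f), -1), Add(I, Mul(6, f)))))
Function('d')(U, o) = Add(-4, Mul(-309, Pow(o, -1)))
Pow(Add(Function('d')(484, Mul(Function('K')(0, -1), -3)), 192257), Rational(1, 2)) = Pow(Add(Add(-4, Mul(-309, Pow(Mul(Mul(Rational(1, 6), Pow(Add(6, 0), -1), Add(18, Mul(-1, -1), Mul(-3, 0))), -3), -1))), 192257), Rational(1, 2)) = Pow(Add(Add(-4, Mul(-309, Pow(Mul(Mul(Rational(1, 6), Pow(6, -1), Add(18, 1, 0)), -3), -1))), 192257), Rational(1, 2)) = Pow(Add(Add(-4, Mul(-309, Pow(Mul(Mul(Rational(1, 6), Rational(1, 6), 19), -3), -1))), 192257), Rational(1, 2)) = Pow(Add(Add(-4, Mul(-309, Pow(Mul(Rational(19, 36), -3), -1))), 192257), Rational(1, 2)) = Pow(Add(Add(-4, Mul(-309, Pow(Rational(-19, 12), -1))), 192257), Rational(1, 2)) = Pow(Add(Add(-4, Mul(-309, Rational(-12, 19))), 192257), Rational(1, 2)) = Pow(Add(Add(-4, Rational(3708, 19)), 192257), Rational(1, 2)) = Pow(Add(Rational(3632, 19), 192257), Rational(1, 2)) = Pow(Rational(3656515, 19), Rational(1, 2)) = Mul(Rational(1, 19), Pow(69473785, Rational(1, 2)))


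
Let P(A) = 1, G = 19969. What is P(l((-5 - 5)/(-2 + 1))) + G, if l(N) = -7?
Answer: 19970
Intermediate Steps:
P(l((-5 - 5)/(-2 + 1))) + G = 1 + 19969 = 19970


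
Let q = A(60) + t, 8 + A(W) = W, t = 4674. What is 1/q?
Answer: 1/4726 ≈ 0.00021160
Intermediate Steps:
A(W) = -8 + W
q = 4726 (q = (-8 + 60) + 4674 = 52 + 4674 = 4726)
1/q = 1/4726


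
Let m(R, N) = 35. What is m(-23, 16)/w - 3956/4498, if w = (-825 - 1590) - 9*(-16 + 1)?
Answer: -917711/1025544 ≈ -0.89485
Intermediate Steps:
w = -2280 (w = -2415 - 9*(-15) = -2415 + 135 = -2280)
m(-23, 16)/w - 3956/4498 = 35/(-2280) - 3956/4498 = 35*(-1/2280) - 3956*1/4498 = -7/456 - 1978/2249 = -917711/1025544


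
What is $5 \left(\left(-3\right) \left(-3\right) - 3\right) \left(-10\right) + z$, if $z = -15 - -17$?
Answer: $-298$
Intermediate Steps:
$z = 2$ ($z = -15 + 17 = 2$)
$5 \left(\left(-3\right) \left(-3\right) - 3\right) \left(-10\right) + z = 5 \left(\left(-3\right) \left(-3\right) - 3\right) \left(-10\right) + 2 = 5 \left(9 - 3\right) \left(-10\right) + 2 = 5 \cdot 6 \left(-10\right) + 2 = 30 \left(-10\right) + 2 = -300 + 2 = -298$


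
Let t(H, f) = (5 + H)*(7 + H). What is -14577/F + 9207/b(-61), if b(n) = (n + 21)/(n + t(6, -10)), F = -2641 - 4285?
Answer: -1307091711/69260 ≈ -18872.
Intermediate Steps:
F = -6926
b(n) = (21 + n)/(143 + n) (b(n) = (n + 21)/(n + (35 + 6² + 12*6)) = (21 + n)/(n + (35 + 36 + 72)) = (21 + n)/(n + 143) = (21 + n)/(143 + n))
-14577/F + 9207/b(-61) = -14577/(-6926) + 9207/(((21 - 61)/(143 - 61))) = -14577*(-1/6926) + 9207/((-40/82)) = 14577/6926 + 9207/(((1/82)*(-40))) = 14577/6926 + 9207/(-20/41) = 14577/6926 + 9207*(-41/20) = 14577/6926 - 377487/20 = -1307091711/69260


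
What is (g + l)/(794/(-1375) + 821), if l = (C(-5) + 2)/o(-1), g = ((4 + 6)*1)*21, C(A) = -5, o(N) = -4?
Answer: 386375/1504108 ≈ 0.25688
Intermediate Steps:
g = 210 (g = (10*1)*21 = 10*21 = 210)
l = 3/4 (l = (-5 + 2)/(-4) = -3*(-1/4) = 3/4 ≈ 0.75000)
(g + l)/(794/(-1375) + 821) = (210 + 3/4)/(794/(-1375) + 821) = 843/(4*(794*(-1/1375) + 821)) = 843/(4*(-794/1375 + 821)) = 843/(4*(1128081/1375)) = (843/4)*(1375/1128081) = 386375/1504108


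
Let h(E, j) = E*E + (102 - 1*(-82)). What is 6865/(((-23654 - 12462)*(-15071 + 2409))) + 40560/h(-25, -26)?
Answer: 18548125677305/369956340728 ≈ 50.136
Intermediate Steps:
h(E, j) = 184 + E² (h(E, j) = E² + (102 + 82) = E² + 184 = 184 + E²)
6865/(((-23654 - 12462)*(-15071 + 2409))) + 40560/h(-25, -26) = 6865/(((-23654 - 12462)*(-15071 + 2409))) + 40560/(184 + (-25)²) = 6865/((-36116*(-12662))) + 40560/(184 + 625) = 6865/457300792 + 40560/809 = 18548125677305/369956340728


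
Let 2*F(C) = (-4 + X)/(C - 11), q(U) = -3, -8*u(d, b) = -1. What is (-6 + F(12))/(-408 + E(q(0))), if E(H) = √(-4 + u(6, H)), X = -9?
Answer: 40800/1331743 + 25*I*√62/1331743 ≈ 0.030637 + 0.00014781*I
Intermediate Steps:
u(d, b) = ⅛ (u(d, b) = -⅛*(-1) = ⅛)
E(H) = I*√62/4 (E(H) = √(-4 + ⅛) = √(-31/8) = I*√62/4)
F(C) = -13/(2*(-11 + C)) (F(C) = ((-4 - 9)/(C - 11))/2 = (-13/(-11 + C))/2 = -13/(2*(-11 + C)))
(-6 + F(12))/(-408 + E(q(0))) = (-6 - 13/(-22 + 2*12))/(-408 + I*√62/4) = (-6 - 13/(-22 + 24))/(-408 + I*√62/4) = (-6 - 13/2)/(-408 + I*√62/4) = -25/(2*(-408 + I*√62/4))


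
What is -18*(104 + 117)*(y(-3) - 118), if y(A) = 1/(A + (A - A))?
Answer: 470730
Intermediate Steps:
y(A) = 1/A (y(A) = 1/(A + 0) = 1/A)
-18*(104 + 117)*(y(-3) - 118) = -18*(104 + 117)*(1/(-3) - 118) = -3978*(-⅓ - 118) = -3978*(-355)/3 = -18*(-78455/3) = 470730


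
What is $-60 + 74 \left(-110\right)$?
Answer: $-8200$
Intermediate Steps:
$-60 + 74 \left(-110\right) = -60 - 8140 = -8200$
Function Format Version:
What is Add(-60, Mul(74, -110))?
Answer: -8200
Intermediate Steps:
Add(-60, Mul(74, -110)) = Add(-60, -8140) = -8200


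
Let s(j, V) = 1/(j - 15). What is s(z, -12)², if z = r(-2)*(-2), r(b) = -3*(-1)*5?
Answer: 1/2025 ≈ 0.00049383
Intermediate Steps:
r(b) = 15 (r(b) = 3*5 = 15)
z = -30 (z = 15*(-2) = -30)
s(j, V) = 1/(-15 + j)
s(z, -12)² = (1/(-15 - 30))² = (1/(-45))² = (-1/45)² = 1/2025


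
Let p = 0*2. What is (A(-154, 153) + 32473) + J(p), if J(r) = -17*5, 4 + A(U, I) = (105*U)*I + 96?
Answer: -2441530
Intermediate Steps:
p = 0
A(U, I) = 92 + 105*I*U (A(U, I) = -4 + ((105*U)*I + 96) = -4 + (105*I*U + 96) = -4 + (96 + 105*I*U) = 92 + 105*I*U)
J(r) = -85
(A(-154, 153) + 32473) + J(p) = ((92 + 105*153*(-154)) + 32473) - 85 = ((92 - 2474010) + 32473) - 85 = (-2473918 + 32473) - 85 = -2441445 - 85 = -2441530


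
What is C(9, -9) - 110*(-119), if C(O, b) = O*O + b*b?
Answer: 13252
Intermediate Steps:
C(O, b) = O² + b²
C(9, -9) - 110*(-119) = (9² + (-9)²) - 110*(-119) = (81 + 81) + 13090 = 162 + 13090 = 13252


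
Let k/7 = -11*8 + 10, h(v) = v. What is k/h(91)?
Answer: -6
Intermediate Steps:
k = -546 (k = 7*(-11*8 + 10) = 7*(-88 + 10) = 7*(-78) = -546)
k/h(91) = -546/91 = -546*1/91 = -6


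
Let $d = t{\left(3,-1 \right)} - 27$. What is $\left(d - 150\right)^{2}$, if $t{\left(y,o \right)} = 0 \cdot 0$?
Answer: $31329$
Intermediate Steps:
$t{\left(y,o \right)} = 0$
$d = -27$ ($d = 0 - 27 = -27$)
$\left(d - 150\right)^{2} = \left(-27 - 150\right)^{2} = \left(-177\right)^{2} = 31329$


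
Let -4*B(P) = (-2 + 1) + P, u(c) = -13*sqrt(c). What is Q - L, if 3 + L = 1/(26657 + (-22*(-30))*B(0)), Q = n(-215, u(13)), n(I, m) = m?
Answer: 80465/26822 - 13*sqrt(13) ≈ -43.872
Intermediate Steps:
B(P) = 1/4 - P/4 (B(P) = -((-2 + 1) + P)/4 = -(-1 + P)/4 = 1/4 - P/4)
Q = -13*sqrt(13) ≈ -46.872
L = -80465/26822 (L = -3 + 1/(26657 + (-22*(-30))*(1/4 - 1/4*0)) = -3 + 1/(26657 + 660*(1/4 + 0)) = -3 + 1/(26657 + 660*(1/4)) = -3 + 1/(26657 + 165) = -3 + 1/26822 = -80465/26822 ≈ -3.0000)
Q - L = -13*sqrt(13) - 1*(-80465/26822) = -13*sqrt(13) + 80465/26822 = 80465/26822 - 13*sqrt(13)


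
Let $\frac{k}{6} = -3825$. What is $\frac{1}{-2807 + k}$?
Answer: $- \frac{1}{25757} \approx -3.8824 \cdot 10^{-5}$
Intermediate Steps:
$k = -22950$ ($k = 6 \left(-3825\right) = -22950$)
$\frac{1}{-2807 + k} = \frac{1}{-2807 - 22950} = \frac{1}{-25757} = - \frac{1}{25757}$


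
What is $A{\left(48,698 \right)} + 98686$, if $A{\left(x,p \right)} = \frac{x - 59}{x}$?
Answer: $\frac{4736917}{48} \approx 98686.0$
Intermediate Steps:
$A{\left(x,p \right)} = \frac{-59 + x}{x}$ ($A{\left(x,p \right)} = \frac{x - 59}{x} = \frac{-59 + x}{x}$)
$A{\left(48,698 \right)} + 98686 = \frac{-59 + 48}{48} + 98686 = \frac{1}{48} \left(-11\right) + 98686 = - \frac{11}{48} + 98686 = \frac{4736917}{48}$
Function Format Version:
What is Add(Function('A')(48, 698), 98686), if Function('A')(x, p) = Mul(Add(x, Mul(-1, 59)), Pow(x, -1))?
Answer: Rational(4736917, 48) ≈ 98686.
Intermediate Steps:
Function('A')(x, p) = Mul(Pow(x, -1), Add(-59, x)) (Function('A')(x, p) = Mul(Add(x, -59), Pow(x, -1)) = Mul(Add(-59, x), Pow(x, -1)) = Mul(Pow(x, -1), Add(-59, x)))
Add(Function('A')(48, 698), 98686) = Add(Mul(Pow(48, -1), Add(-59, 48)), 98686) = Add(Mul(Rational(1, 48), -11), 98686) = Add(Rational(-11, 48), 98686) = Rational(4736917, 48)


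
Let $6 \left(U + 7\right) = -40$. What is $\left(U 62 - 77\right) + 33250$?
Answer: $\frac{96977}{3} \approx 32326.0$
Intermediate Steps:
$U = - \frac{41}{3}$ ($U = -7 + \frac{1}{6} \left(-40\right) = -7 - \frac{20}{3} = - \frac{41}{3} \approx -13.667$)
$\left(U 62 - 77\right) + 33250 = \left(\left(- \frac{41}{3}\right) 62 - 77\right) + 33250 = \left(- \frac{2542}{3} - 77\right) + 33250 = - \frac{2773}{3} + 33250 = \frac{96977}{3}$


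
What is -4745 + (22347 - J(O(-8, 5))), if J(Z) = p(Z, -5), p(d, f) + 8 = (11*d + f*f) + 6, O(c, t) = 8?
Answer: 17491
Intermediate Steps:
p(d, f) = -2 + f**2 + 11*d (p(d, f) = -8 + ((11*d + f*f) + 6) = -8 + ((11*d + f**2) + 6) = -8 + ((f**2 + 11*d) + 6) = -8 + (6 + f**2 + 11*d) = -2 + f**2 + 11*d)
J(Z) = 23 + 11*Z (J(Z) = -2 + (-5)**2 + 11*Z = -2 + 25 + 11*Z = 23 + 11*Z)
-4745 + (22347 - J(O(-8, 5))) = -4745 + (22347 - (23 + 11*8)) = -4745 + (22347 - (23 + 88)) = -4745 + (22347 - 1*111) = -4745 + (22347 - 111) = -4745 + 22236 = 17491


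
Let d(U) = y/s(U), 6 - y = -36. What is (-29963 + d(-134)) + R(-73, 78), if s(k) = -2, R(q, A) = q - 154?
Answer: -30211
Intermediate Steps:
y = 42 (y = 6 - 1*(-36) = 6 + 36 = 42)
R(q, A) = -154 + q
d(U) = -21 (d(U) = 42/(-2) = 42*(-½) = -21)
(-29963 + d(-134)) + R(-73, 78) = (-29963 - 21) + (-154 - 73) = -29984 - 227 = -30211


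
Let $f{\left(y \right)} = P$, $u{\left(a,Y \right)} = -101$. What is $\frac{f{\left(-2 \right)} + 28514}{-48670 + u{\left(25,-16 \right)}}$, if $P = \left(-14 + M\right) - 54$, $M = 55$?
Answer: $- \frac{28501}{48771} \approx -0.58438$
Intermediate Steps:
$P = -13$ ($P = \left(-14 + 55\right) - 54 = 41 - 54 = -13$)
$f{\left(y \right)} = -13$
$\frac{f{\left(-2 \right)} + 28514}{-48670 + u{\left(25,-16 \right)}} = \frac{-13 + 28514}{-48670 - 101} = \frac{28501}{-48771} = 28501 \left(- \frac{1}{48771}\right) = - \frac{28501}{48771}$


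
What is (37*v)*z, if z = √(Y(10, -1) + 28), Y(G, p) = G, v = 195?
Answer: 7215*√38 ≈ 44476.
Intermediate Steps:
z = √38 (z = √(10 + 28) = √38 ≈ 6.1644)
(37*v)*z = (37*195)*√38 = 7215*√38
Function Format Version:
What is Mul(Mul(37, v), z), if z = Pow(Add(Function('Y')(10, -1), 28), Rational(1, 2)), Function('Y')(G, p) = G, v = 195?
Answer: Mul(7215, Pow(38, Rational(1, 2))) ≈ 44476.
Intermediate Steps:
z = Pow(38, Rational(1, 2)) (z = Pow(Add(10, 28), Rational(1, 2)) = Pow(38, Rational(1, 2)) ≈ 6.1644)
Mul(Mul(37, v), z) = Mul(Mul(37, 195), Pow(38, Rational(1, 2))) = Mul(7215, Pow(38, Rational(1, 2)))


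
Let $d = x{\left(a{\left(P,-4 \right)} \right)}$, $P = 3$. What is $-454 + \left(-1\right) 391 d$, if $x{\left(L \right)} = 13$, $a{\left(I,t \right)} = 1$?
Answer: $-5537$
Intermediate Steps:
$d = 13$
$-454 + \left(-1\right) 391 d = -454 + \left(-1\right) 391 \cdot 13 = -454 - 5083 = -5537$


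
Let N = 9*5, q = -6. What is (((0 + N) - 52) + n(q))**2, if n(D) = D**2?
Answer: 841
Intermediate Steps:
N = 45
(((0 + N) - 52) + n(q))**2 = (((0 + 45) - 52) + (-6)**2)**2 = ((45 - 52) + 36)**2 = (-7 + 36)**2 = 29**2 = 841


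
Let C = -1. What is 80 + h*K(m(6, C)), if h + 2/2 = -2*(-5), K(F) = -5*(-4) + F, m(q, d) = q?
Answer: 314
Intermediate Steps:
K(F) = 20 + F
h = 9 (h = -1 - 2*(-5) = -1 + 10 = 9)
80 + h*K(m(6, C)) = 80 + 9*(20 + 6) = 80 + 9*26 = 80 + 234 = 314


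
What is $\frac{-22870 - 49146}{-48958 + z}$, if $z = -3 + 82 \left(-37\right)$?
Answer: $\frac{72016}{51995} \approx 1.3851$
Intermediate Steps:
$z = -3037$ ($z = -3 - 3034 = -3037$)
$\frac{-22870 - 49146}{-48958 + z} = \frac{-22870 - 49146}{-48958 - 3037} = - \frac{72016}{-51995} = \left(-72016\right) \left(- \frac{1}{51995}\right) = \frac{72016}{51995}$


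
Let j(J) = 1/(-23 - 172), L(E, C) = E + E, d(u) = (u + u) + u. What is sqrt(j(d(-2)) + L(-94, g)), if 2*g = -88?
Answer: I*sqrt(7148895)/195 ≈ 13.712*I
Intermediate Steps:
g = -44 (g = (1/2)*(-88) = -44)
d(u) = 3*u (d(u) = 2*u + u = 3*u)
L(E, C) = 2*E
j(J) = -1/195 (j(J) = 1/(-195) = -1/195)
sqrt(j(d(-2)) + L(-94, g)) = sqrt(-1/195 + 2*(-94)) = sqrt(-1/195 - 188) = sqrt(-36661/195) = I*sqrt(7148895)/195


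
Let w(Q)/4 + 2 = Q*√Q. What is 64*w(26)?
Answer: -512 + 6656*√26 ≈ 33427.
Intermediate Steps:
w(Q) = -8 + 4*Q^(3/2) (w(Q) = -8 + 4*(Q*√Q) = -8 + 4*Q^(3/2))
64*w(26) = 64*(-8 + 4*26^(3/2)) = 64*(-8 + 4*(26*√26)) = 64*(-8 + 104*√26) = -512 + 6656*√26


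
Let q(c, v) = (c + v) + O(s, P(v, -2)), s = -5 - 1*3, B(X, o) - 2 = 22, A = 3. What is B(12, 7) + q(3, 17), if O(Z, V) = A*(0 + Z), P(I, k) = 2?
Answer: 20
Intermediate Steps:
B(X, o) = 24 (B(X, o) = 2 + 22 = 24)
s = -8 (s = -5 - 3 = -8)
O(Z, V) = 3*Z (O(Z, V) = 3*(0 + Z) = 3*Z)
q(c, v) = -24 + c + v (q(c, v) = (c + v) + 3*(-8) = (c + v) - 24 = -24 + c + v)
B(12, 7) + q(3, 17) = 24 + (-24 + 3 + 17) = 24 - 4 = 20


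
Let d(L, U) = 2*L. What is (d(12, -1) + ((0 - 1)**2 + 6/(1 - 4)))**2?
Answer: 529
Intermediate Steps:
(d(12, -1) + ((0 - 1)**2 + 6/(1 - 4)))**2 = (2*12 + ((0 - 1)**2 + 6/(1 - 4)))**2 = (24 + ((-1)**2 + 6/(-3)))**2 = (24 + (1 + 6*(-1/3)))**2 = (24 + (1 - 2))**2 = (24 - 1)**2 = 23**2 = 529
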